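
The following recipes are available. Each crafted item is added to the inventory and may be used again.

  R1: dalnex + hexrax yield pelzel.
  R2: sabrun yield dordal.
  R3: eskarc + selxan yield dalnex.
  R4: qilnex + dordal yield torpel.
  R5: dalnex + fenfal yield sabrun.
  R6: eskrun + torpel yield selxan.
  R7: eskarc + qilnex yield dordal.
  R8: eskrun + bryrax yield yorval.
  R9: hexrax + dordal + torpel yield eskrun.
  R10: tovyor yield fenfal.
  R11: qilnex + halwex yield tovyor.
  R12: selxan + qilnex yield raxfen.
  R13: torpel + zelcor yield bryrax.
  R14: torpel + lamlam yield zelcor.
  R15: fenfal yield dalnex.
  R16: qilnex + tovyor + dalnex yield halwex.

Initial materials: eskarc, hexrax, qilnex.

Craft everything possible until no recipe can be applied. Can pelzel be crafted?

Yes

Using R7, eskarc and qilnex make dordal.
qilnex + dordal → torpel (R4).
Using R9, hexrax, dordal, and torpel make eskrun.
eskrun + torpel → selxan (R6).
eskarc + selxan → dalnex (R3).
dalnex + hexrax → pelzel (R1).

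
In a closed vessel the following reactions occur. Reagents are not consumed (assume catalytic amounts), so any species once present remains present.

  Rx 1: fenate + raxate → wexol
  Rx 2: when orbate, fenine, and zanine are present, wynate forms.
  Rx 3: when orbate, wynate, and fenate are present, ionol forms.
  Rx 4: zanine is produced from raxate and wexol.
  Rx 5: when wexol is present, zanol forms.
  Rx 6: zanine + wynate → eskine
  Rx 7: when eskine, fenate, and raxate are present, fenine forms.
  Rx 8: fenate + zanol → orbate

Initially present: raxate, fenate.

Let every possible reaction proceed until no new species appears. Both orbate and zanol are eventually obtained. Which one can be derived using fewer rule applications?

zanol

zanol: fenate and raxate present → wexol forms (Rx 1). wexol present → zanol forms (Rx 5). [2 rule applications]
orbate: fenate and raxate present → wexol forms (Rx 1). wexol present → zanol forms (Rx 5). fenate and zanol present → orbate forms (Rx 8). [3 rule applications]
zanol needs fewer.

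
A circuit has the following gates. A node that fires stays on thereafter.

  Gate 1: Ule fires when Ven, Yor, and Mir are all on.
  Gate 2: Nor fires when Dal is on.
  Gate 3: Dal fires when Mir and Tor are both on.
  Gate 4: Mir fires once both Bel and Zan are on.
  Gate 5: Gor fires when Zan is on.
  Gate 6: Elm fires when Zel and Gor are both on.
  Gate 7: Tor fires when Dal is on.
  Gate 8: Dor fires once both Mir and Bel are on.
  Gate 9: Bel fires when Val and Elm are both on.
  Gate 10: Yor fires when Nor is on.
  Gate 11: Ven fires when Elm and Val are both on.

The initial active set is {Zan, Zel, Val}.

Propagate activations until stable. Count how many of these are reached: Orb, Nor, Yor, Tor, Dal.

No rule produces Orb, and it is not given.
Nor would need Dal (Gate 2), but Dal never turns on.
Yor would need Nor (Gate 10), but Nor never turns on.
Tor would need Dal (Gate 7), but Dal never turns on.
Dal would need Mir and Tor (Gate 3), but Tor never turns on.
None of the 5 are reached.

0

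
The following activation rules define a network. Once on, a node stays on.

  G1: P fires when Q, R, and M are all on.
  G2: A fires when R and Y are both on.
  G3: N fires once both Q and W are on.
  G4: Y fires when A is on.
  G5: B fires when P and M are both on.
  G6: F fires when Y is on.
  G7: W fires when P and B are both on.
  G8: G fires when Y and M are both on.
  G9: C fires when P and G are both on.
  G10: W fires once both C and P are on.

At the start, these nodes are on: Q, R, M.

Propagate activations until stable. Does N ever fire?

Yes

Q, R, and M are on, so P fires (G1).
G5: P and M on → B on.
P and B are on, so W fires (G7).
G3: Q and W on → N on.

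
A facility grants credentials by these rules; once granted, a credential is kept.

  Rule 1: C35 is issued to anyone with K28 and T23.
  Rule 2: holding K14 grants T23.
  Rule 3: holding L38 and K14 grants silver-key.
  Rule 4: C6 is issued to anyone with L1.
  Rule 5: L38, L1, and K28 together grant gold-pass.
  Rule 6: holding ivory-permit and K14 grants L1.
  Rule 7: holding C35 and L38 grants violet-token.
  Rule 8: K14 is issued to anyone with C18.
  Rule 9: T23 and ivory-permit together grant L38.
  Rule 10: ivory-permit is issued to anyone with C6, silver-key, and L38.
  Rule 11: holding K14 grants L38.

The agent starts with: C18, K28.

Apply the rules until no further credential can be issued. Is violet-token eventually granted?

Holding C18 grants K14 (Rule 8).
Holding K14 grants T23 (Rule 2).
Holding K14 grants L38 (Rule 11).
Holding K28 and T23 grants C35 (Rule 1).
Holding C35 and L38 grants violet-token (Rule 7).

Yes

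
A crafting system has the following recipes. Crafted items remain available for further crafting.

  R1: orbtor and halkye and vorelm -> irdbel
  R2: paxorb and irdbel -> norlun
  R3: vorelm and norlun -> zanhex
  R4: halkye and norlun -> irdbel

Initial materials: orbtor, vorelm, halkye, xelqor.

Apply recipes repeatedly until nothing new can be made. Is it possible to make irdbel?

orbtor and halkye and vorelm -> irdbel (R1).

Yes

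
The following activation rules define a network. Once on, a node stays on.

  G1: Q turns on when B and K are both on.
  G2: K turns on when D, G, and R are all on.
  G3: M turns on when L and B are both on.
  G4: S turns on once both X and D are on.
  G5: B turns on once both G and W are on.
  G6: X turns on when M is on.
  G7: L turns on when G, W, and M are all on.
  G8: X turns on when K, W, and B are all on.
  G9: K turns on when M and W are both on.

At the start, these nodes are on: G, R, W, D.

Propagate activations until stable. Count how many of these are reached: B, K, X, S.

D, G, and R are on, so K turns on (G2).
G5: G and W on → B on.
G8: K, W, and B on → X on.
G4: X and D on → S on.
B: reached.
K: reached.
X: reached.
S: reached.
All 4 are reached.

4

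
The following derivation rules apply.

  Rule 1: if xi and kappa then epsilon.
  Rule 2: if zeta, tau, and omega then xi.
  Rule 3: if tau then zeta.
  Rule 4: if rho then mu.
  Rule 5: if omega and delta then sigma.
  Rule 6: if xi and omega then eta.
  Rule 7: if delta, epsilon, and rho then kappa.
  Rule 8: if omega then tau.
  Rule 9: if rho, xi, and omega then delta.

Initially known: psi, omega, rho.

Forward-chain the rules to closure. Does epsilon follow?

epsilon would need xi and kappa (Rule 1), but kappa is never established.

No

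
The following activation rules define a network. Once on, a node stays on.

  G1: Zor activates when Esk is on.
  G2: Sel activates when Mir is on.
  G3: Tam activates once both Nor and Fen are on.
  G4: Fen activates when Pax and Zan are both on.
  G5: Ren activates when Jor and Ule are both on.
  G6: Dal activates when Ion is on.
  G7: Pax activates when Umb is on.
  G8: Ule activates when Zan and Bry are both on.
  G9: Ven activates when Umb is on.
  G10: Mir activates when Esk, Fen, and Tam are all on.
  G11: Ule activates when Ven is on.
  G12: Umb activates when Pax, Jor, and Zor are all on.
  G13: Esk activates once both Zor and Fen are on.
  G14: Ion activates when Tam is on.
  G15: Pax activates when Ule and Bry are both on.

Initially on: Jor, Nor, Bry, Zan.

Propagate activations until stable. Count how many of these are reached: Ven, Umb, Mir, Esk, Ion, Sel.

1

Zan and Bry are on, so Ule activates (G8).
G15: Ule and Bry on → Pax on.
G4: Pax and Zan on → Fen on.
Nor and Fen are on, so Tam activates (G3).
Tam is on, so Ion activates (G14).
Ven would need Umb (G9), but Umb never turns on.
Umb would need Pax, Jor, and Zor (G12), but Zor never turns on.
Mir would need Esk, Fen, and Tam (G10), but Esk never turns on.
Esk would need Zor and Fen (G13), but Zor never turns on.
Ion: reached.
Sel would need Mir (G2), but Mir never turns on.
Reached: Ion — 1 of the 6.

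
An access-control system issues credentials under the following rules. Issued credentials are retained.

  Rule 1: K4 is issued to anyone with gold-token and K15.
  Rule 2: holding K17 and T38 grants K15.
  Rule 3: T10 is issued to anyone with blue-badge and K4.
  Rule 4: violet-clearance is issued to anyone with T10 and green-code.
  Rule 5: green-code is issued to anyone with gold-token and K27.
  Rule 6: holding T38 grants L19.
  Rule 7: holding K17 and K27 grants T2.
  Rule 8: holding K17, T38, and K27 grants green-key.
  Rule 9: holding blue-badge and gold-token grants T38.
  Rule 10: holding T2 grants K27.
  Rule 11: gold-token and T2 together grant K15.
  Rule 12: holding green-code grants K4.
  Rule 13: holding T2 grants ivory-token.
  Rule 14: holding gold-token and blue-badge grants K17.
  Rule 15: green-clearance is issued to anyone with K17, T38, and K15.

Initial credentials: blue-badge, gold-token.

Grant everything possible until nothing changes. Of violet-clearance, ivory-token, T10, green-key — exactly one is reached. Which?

Holding gold-token and blue-badge grants K17 (Rule 14).
Holding blue-badge and gold-token grants T38 (Rule 9).
Holding K17 and T38 grants K15 (Rule 2).
Holding gold-token and K15 grants K4 (Rule 1).
Holding blue-badge and K4 grants T10 (Rule 3).
ivory-token would need T2 (Rule 13), but T2 is never granted. violet-clearance would need T10 and green-code (Rule 4), but green-code is never granted. green-key would need K17, T38, and K27 (Rule 8), but K27 is never granted.

T10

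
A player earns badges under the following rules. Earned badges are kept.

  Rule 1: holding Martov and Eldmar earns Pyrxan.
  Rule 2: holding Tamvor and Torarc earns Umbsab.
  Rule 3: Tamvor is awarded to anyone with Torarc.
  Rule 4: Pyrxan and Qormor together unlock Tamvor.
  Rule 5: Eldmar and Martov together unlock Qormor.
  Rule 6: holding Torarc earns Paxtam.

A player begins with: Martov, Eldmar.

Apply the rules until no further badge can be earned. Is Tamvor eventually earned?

Yes

With Martov and Eldmar, Pyrxan is earned (Rule 1).
With Eldmar and Martov, Qormor is earned (Rule 5).
With Pyrxan and Qormor, Tamvor is earned (Rule 4).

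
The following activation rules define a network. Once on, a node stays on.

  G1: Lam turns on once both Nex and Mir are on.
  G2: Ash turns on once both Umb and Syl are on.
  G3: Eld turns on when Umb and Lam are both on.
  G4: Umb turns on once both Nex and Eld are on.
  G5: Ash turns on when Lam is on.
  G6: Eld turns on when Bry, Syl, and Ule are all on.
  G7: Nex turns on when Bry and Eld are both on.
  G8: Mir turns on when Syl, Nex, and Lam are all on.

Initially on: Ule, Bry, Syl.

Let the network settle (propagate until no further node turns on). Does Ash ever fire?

G6: Bry, Syl, and Ule on → Eld on.
Bry and Eld are on, so Nex turns on (G7).
G4: Nex and Eld on → Umb on.
G2: Umb and Syl on → Ash on.

Yes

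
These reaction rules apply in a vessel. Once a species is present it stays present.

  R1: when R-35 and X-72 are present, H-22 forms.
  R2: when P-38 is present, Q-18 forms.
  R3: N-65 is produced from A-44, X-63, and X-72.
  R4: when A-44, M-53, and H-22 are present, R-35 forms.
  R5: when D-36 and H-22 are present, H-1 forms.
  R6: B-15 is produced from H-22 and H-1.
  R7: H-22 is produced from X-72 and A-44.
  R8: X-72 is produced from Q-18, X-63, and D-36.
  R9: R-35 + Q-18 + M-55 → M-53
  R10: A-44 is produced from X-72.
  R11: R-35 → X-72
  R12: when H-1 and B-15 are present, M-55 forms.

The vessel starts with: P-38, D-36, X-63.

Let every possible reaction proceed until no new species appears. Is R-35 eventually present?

No

R-35 would need A-44, M-53, and H-22 (R4), but M-53 never forms.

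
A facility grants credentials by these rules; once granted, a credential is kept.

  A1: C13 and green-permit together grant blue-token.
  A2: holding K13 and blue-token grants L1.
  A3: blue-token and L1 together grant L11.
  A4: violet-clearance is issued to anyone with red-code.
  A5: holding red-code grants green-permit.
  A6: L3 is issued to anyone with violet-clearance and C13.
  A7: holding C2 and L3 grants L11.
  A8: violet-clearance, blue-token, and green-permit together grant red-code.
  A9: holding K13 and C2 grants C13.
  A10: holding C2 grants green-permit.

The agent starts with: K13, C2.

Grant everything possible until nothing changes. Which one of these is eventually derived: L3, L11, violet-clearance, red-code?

L11

Holding K13 and C2 grants C13 (A9).
Holding C2 grants green-permit (A10).
Holding C13 and green-permit grants blue-token (A1).
Holding K13 and blue-token grants L1 (A2).
Holding blue-token and L1 grants L11 (A3).
red-code would need violet-clearance, blue-token, and green-permit (A8), but violet-clearance is never granted. L3 would need violet-clearance and C13 (A6), but violet-clearance is never granted. violet-clearance would need red-code (A4), but red-code is never granted.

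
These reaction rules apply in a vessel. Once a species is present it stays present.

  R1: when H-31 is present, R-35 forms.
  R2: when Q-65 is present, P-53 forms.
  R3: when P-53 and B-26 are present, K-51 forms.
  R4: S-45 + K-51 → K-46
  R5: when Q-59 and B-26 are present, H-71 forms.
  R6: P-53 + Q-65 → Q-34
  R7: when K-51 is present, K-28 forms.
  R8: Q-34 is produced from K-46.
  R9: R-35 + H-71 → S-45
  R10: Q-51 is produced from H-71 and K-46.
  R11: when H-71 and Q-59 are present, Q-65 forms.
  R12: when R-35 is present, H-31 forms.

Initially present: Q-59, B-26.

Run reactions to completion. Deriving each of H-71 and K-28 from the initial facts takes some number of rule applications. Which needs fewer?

H-71

H-71: Q-59 and B-26 present → H-71 forms (R5). [1 rule application]
K-28: Q-59 and B-26 present → H-71 forms (R5). H-71 and Q-59 present → Q-65 forms (R11). Q-65 present → P-53 forms (R2). P-53 and B-26 present → K-51 forms (R3). K-51 present → K-28 forms (R7). [5 rule applications]
H-71 needs fewer.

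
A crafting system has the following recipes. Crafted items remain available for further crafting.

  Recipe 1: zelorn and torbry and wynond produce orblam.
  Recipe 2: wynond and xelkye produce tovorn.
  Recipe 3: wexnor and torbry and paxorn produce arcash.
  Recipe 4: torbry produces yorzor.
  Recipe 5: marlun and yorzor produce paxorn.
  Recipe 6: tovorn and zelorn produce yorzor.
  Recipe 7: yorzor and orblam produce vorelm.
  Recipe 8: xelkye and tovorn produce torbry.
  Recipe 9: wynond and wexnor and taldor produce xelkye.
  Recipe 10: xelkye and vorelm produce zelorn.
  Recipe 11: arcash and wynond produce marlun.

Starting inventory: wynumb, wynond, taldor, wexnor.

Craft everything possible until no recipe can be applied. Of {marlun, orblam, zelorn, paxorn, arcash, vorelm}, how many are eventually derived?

0

marlun would need arcash and wynond (Recipe 11), but arcash is never obtained.
orblam would need zelorn, torbry, and wynond (Recipe 1), but zelorn is never obtained.
zelorn would need xelkye and vorelm (Recipe 10), but vorelm is never obtained.
paxorn would need marlun and yorzor (Recipe 5), but marlun is never obtained.
arcash would need wexnor, torbry, and paxorn (Recipe 3), but paxorn is never obtained.
vorelm would need yorzor and orblam (Recipe 7), but orblam is never obtained.
None of the 6 are reached.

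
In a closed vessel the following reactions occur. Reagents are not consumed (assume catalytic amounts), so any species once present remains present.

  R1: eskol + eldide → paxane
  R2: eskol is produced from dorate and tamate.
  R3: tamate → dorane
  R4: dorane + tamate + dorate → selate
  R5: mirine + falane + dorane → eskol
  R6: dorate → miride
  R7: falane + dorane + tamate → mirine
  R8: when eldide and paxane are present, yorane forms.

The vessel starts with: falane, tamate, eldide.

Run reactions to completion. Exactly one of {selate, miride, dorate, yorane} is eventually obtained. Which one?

yorane

tamate present → dorane forms (R3).
falane, dorane, and tamate present → mirine forms (R7).
mirine, falane, and dorane present → eskol forms (R5).
eskol and eldide present → paxane forms (R1).
eldide and paxane present → yorane forms (R8).
selate would need dorane, tamate, and dorate (R4), but dorate never forms. miride would need dorate (R6), but dorate never forms. No rule produces dorate, and it is not given.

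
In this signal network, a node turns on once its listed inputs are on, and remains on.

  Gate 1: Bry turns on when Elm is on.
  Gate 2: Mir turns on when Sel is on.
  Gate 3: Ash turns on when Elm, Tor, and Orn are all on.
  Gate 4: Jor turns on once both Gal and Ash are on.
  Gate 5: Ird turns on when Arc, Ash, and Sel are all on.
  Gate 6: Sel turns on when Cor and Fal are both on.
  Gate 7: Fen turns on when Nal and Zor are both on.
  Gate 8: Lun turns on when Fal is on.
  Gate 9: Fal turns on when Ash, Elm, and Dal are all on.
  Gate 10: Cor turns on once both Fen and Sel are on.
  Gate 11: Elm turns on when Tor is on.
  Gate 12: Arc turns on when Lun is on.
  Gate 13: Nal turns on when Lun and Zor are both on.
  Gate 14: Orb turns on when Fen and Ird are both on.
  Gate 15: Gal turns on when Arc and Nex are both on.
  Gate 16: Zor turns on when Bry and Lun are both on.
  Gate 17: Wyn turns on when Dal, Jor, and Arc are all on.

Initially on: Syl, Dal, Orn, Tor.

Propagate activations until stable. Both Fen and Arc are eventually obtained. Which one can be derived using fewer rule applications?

Arc

Arc: Gate 11: Tor on → Elm on. Elm, Tor, and Orn are on, so Ash turns on (Gate 3). Ash, Elm, and Dal are on, so Fal turns on (Gate 9). Gate 8: Fal on → Lun on. Lun is on, so Arc turns on (Gate 12). [5 rule applications]
Fen: Tor is on, so Elm turns on (Gate 11). Gate 3: Elm, Tor, and Orn on → Ash on. Elm is on, so Bry turns on (Gate 1). Gate 9: Ash, Elm, and Dal on → Fal on. Gate 8: Fal on → Lun on. Gate 16: Bry and Lun on → Zor on. Gate 13: Lun and Zor on → Nal on. Nal and Zor are on, so Fen turns on (Gate 7). [8 rule applications]
Arc needs fewer.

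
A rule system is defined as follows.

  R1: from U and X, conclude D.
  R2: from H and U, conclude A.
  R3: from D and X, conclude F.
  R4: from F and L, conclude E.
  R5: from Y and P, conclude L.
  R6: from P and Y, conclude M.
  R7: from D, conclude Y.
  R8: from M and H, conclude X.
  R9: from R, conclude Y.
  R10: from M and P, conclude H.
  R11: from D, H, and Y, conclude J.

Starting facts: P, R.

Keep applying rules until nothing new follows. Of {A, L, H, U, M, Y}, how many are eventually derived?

R holds, so Y follows (R9).
Y and P hold, so L follows (R5).
P and Y hold, so M follows (R6).
M and P hold, so H follows (R10).
A would need H and U (R2), but U is never established.
L: reached.
H: reached.
No rule produces U, and it is not given.
M: reached.
Y: reached.
Reached: L, H, M, and Y — 4 of the 6.

4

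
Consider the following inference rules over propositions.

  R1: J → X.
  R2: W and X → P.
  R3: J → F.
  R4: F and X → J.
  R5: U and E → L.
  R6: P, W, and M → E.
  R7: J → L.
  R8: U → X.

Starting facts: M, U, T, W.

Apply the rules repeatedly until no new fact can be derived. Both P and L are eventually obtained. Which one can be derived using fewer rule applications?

P: From U, R8 gives X. W and X hold, so P follows (R2). [2 rule applications]
L: From U, R8 gives X. W and X hold, so P follows (R2). From P, W, and M, R6 gives E. U and E hold, so L follows (R5). [4 rule applications]
P needs fewer.

P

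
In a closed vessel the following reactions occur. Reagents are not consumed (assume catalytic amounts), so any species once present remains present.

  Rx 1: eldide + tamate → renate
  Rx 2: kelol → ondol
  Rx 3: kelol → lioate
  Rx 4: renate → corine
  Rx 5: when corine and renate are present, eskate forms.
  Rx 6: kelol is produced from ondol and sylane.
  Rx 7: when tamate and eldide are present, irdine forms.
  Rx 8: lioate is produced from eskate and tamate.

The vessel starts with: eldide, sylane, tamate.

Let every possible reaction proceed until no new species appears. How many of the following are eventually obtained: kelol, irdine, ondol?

1

tamate and eldide present → irdine forms (Rx 7).
kelol would need ondol and sylane (Rx 6), but ondol never forms.
irdine: reached.
ondol would need kelol (Rx 2), but kelol never forms.
Reached: irdine — 1 of the 3.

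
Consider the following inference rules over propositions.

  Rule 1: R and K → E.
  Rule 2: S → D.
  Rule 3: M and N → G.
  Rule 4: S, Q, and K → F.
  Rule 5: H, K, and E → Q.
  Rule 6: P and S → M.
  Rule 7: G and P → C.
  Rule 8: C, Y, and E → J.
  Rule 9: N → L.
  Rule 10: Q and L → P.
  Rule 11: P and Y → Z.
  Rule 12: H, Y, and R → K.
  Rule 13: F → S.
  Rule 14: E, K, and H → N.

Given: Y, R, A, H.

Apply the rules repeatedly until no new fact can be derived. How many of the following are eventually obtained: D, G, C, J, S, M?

D would need S (Rule 2), but S is never established.
G would need M and N (Rule 3), but M is never established.
C would need G and P (Rule 7), but G is never established.
J would need C, Y, and E (Rule 8), but C is never established.
S would need F (Rule 13), but F is never established.
M would need P and S (Rule 6), but S is never established.
None of the 6 are reached.

0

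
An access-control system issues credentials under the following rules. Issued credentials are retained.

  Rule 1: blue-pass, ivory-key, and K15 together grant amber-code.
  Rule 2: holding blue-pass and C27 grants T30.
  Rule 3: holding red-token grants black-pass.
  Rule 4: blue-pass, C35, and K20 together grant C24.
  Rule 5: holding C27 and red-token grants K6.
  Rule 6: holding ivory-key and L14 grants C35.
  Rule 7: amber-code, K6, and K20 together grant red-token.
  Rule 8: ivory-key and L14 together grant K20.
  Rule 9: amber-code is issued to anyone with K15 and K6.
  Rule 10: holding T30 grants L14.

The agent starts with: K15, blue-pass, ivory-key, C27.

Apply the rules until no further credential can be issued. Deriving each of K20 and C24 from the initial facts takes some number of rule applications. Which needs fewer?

K20: Holding blue-pass and C27 grants T30 (Rule 2). Holding T30 grants L14 (Rule 10). Holding ivory-key and L14 grants K20 (Rule 8). [3 rule applications]
C24: Holding blue-pass and C27 grants T30 (Rule 2). Holding T30 grants L14 (Rule 10). Holding ivory-key and L14 grants K20 (Rule 8). Holding ivory-key and L14 grants C35 (Rule 6). Holding blue-pass, C35, and K20 grants C24 (Rule 4). [5 rule applications]
K20 needs fewer.

K20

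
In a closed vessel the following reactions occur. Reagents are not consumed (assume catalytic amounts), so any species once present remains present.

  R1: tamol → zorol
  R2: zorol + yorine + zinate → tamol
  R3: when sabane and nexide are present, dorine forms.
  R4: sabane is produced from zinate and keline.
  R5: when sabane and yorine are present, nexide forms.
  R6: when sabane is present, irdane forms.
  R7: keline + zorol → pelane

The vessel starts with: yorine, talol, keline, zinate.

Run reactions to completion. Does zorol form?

No

zorol would need tamol (R1), but tamol never forms.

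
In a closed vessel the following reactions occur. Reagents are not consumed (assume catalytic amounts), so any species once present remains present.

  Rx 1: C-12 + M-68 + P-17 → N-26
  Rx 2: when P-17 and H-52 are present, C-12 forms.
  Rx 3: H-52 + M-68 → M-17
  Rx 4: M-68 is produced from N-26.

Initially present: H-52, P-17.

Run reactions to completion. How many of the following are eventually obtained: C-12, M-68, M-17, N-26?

1

P-17 and H-52 present → C-12 forms (Rx 2).
C-12: reached.
M-68 would need N-26 (Rx 4), but N-26 never forms.
M-17 would need H-52 and M-68 (Rx 3), but M-68 never forms.
N-26 would need C-12, M-68, and P-17 (Rx 1), but M-68 never forms.
Reached: C-12 — 1 of the 4.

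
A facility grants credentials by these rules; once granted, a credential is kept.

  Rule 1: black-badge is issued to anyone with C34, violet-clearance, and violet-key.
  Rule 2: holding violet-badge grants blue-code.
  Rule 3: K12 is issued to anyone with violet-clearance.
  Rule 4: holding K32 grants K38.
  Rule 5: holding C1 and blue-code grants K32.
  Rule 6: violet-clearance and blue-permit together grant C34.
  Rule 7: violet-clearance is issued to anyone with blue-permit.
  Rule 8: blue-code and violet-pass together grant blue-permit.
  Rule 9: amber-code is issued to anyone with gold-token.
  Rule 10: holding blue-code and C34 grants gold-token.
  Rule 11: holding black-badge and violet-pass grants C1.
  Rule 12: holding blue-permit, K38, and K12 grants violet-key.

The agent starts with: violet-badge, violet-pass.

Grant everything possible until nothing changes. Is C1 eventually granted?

No

C1 would need black-badge and violet-pass (Rule 11), but black-badge is never granted.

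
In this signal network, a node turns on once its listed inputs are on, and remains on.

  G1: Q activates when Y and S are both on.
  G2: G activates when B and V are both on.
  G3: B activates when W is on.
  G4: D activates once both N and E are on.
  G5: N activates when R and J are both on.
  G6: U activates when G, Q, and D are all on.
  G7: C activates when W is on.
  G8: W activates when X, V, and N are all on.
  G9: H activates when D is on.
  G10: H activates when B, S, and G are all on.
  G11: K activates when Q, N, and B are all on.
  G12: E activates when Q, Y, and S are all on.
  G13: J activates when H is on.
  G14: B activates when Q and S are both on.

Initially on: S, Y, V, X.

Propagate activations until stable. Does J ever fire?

Yes

G1: Y and S on → Q on.
Q and S are on, so B activates (G14).
B and V are on, so G activates (G2).
B, S, and G are on, so H activates (G10).
H is on, so J activates (G13).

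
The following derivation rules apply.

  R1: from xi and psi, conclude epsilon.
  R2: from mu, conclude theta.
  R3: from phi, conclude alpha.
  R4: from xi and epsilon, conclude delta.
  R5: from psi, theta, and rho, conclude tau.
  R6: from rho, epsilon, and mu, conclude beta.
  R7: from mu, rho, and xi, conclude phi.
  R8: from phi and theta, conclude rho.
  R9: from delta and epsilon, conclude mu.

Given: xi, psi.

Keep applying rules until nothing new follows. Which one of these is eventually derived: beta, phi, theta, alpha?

From xi and psi, R1 gives epsilon.
From xi and epsilon, R4 gives delta.
From delta and epsilon, R9 gives mu.
mu holds, so theta follows (R2).
phi would need mu, rho, and xi (R7), but rho is never established. beta would need rho, epsilon, and mu (R6), but rho is never established. alpha would need phi (R3), but phi is never established.

theta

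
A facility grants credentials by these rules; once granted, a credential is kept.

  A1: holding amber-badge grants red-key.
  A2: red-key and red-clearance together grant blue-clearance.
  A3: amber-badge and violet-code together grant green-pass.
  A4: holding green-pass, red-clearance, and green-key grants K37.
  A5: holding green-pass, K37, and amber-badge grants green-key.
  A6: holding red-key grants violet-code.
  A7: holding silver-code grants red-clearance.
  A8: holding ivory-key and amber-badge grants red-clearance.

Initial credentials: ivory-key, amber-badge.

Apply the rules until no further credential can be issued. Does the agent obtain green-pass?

Yes

Holding amber-badge grants red-key (A1).
Holding red-key grants violet-code (A6).
Holding amber-badge and violet-code grants green-pass (A3).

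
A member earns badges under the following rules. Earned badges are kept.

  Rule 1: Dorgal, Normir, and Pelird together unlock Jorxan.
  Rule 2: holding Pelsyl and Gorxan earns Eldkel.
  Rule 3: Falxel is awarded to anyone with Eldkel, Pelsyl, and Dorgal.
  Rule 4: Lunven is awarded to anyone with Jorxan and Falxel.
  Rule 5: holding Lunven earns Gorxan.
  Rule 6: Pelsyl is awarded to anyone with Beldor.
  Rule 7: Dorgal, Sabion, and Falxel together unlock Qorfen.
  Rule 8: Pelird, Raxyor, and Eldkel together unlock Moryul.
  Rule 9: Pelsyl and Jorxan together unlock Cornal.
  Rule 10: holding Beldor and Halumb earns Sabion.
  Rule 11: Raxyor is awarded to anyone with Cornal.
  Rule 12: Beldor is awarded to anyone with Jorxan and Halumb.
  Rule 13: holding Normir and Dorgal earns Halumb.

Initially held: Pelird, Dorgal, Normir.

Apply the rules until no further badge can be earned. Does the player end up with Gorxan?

Gorxan would need Lunven (Rule 5), but Lunven is never earned.

No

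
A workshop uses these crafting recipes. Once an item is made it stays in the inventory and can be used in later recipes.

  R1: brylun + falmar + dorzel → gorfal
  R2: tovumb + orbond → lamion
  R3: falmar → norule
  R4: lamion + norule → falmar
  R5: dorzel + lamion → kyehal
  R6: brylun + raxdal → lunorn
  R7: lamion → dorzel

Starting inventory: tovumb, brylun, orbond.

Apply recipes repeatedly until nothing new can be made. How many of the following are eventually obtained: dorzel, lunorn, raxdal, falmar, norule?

tovumb + orbond → lamion (R2).
Using R7, lamion makes dorzel.
dorzel: reached.
lunorn would need brylun and raxdal (R6), but raxdal is never obtained.
No rule produces raxdal, and it is not given.
falmar would need lamion and norule (R4), but norule is never obtained.
norule would need falmar (R3), but falmar is never obtained.
Reached: dorzel — 1 of the 5.

1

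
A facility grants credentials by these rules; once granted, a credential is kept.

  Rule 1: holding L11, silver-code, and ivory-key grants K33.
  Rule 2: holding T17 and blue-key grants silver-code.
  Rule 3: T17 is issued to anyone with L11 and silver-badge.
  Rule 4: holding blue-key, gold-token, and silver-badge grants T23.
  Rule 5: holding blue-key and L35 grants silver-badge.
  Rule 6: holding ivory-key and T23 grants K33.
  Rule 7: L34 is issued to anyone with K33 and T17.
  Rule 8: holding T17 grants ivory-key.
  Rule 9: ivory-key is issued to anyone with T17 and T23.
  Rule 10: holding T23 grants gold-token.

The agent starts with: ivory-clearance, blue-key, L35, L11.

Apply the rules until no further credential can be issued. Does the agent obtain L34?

Yes

Holding blue-key and L35 grants silver-badge (Rule 5).
Holding L11 and silver-badge grants T17 (Rule 3).
Holding T17 grants ivory-key (Rule 8).
Holding T17 and blue-key grants silver-code (Rule 2).
Holding L11, silver-code, and ivory-key grants K33 (Rule 1).
Holding K33 and T17 grants L34 (Rule 7).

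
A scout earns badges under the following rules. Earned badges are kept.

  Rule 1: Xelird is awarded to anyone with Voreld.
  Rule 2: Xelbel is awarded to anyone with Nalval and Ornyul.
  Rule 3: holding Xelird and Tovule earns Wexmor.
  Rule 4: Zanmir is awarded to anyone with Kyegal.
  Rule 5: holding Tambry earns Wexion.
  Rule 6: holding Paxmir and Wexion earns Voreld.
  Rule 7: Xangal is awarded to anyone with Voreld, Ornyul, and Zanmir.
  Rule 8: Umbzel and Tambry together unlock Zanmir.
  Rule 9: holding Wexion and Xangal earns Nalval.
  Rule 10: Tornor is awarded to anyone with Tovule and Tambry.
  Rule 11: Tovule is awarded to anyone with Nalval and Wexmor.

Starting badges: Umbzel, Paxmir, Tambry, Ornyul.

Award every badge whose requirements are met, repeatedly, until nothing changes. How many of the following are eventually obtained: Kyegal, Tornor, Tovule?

No rule produces Kyegal, and it is not given.
Tornor would need Tovule and Tambry (Rule 10), but Tovule is never earned.
Tovule would need Nalval and Wexmor (Rule 11), but Wexmor is never earned.
None of the 3 are reached.

0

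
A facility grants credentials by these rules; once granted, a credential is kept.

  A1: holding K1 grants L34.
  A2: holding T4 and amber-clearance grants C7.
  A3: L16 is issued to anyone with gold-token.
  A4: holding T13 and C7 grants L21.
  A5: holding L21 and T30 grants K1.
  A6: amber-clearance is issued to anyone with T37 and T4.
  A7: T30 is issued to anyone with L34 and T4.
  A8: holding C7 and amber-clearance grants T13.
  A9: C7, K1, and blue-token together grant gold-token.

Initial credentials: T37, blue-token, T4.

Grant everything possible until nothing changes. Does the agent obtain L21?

Holding T37 and T4 grants amber-clearance (A6).
Holding T4 and amber-clearance grants C7 (A2).
Holding C7 and amber-clearance grants T13 (A8).
Holding T13 and C7 grants L21 (A4).

Yes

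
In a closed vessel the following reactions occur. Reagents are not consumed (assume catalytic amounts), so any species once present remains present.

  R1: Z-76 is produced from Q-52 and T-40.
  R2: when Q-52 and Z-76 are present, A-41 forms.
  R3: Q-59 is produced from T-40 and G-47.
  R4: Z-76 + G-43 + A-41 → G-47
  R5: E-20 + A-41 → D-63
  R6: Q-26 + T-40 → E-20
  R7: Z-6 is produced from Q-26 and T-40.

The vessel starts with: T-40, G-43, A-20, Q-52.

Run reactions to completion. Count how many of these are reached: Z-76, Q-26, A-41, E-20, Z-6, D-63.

2

Q-52 and T-40 present → Z-76 forms (R1).
Q-52 and Z-76 present → A-41 forms (R2).
Z-76: reached.
No rule produces Q-26, and it is not given.
A-41: reached.
E-20 would need Q-26 and T-40 (R6), but Q-26 never forms.
Z-6 would need Q-26 and T-40 (R7), but Q-26 never forms.
D-63 would need E-20 and A-41 (R5), but E-20 never forms.
Reached: Z-76 and A-41 — 2 of the 6.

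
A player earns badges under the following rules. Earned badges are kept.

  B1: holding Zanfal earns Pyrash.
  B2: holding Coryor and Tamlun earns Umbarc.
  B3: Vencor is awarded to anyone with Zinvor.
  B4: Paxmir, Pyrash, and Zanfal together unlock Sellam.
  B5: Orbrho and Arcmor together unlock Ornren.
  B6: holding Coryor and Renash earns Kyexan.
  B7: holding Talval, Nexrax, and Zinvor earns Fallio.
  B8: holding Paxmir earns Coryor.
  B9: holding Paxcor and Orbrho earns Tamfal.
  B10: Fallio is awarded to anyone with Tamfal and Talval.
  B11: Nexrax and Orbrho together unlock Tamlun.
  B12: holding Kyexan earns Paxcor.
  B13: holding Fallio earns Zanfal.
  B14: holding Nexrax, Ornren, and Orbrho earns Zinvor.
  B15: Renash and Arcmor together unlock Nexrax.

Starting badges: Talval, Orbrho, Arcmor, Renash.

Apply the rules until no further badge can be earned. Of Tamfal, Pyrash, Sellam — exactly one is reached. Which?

With Orbrho and Arcmor, Ornren is earned (B5).
With Renash and Arcmor, Nexrax is earned (B15).
With Nexrax, Ornren, and Orbrho, Zinvor is earned (B14).
With Talval, Nexrax, and Zinvor, Fallio is earned (B7).
With Fallio, Zanfal is earned (B13).
With Zanfal, Pyrash is earned (B1).
Sellam would need Paxmir, Pyrash, and Zanfal (B4), but Paxmir is never earned. Tamfal would need Paxcor and Orbrho (B9), but Paxcor is never earned.

Pyrash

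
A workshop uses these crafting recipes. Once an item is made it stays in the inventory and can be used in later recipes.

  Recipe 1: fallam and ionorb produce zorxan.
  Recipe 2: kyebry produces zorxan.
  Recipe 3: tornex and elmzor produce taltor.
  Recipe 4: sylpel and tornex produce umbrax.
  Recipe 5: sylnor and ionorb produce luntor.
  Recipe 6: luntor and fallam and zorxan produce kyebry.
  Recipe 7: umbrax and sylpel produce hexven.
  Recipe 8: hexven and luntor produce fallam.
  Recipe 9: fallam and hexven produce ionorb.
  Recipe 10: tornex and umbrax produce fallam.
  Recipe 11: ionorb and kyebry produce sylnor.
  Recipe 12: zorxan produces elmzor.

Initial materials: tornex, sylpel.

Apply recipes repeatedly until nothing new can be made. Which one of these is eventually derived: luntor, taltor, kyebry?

Using Recipe 4, sylpel and tornex make umbrax.
umbrax and sylpel → hexven (Recipe 7).
tornex and umbrax → fallam (Recipe 10).
fallam and hexven → ionorb (Recipe 9).
fallam and ionorb → zorxan (Recipe 1).
zorxan → elmzor (Recipe 12).
tornex and elmzor → taltor (Recipe 3).
luntor would need sylnor and ionorb (Recipe 5), but sylnor is never obtained. kyebry would need luntor, fallam, and zorxan (Recipe 6), but luntor is never obtained.

taltor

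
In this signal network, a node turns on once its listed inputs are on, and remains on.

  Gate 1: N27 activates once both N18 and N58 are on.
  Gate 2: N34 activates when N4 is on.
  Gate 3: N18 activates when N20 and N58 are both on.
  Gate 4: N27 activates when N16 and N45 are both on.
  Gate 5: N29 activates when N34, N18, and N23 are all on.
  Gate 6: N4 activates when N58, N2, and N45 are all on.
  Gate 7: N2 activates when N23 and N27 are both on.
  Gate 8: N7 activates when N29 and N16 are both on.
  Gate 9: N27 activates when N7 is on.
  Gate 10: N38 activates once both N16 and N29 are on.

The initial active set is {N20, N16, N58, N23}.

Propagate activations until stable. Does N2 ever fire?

Gate 3: N20 and N58 on → N18 on.
Gate 1: N18 and N58 on → N27 on.
N23 and N27 are on, so N2 activates (Gate 7).

Yes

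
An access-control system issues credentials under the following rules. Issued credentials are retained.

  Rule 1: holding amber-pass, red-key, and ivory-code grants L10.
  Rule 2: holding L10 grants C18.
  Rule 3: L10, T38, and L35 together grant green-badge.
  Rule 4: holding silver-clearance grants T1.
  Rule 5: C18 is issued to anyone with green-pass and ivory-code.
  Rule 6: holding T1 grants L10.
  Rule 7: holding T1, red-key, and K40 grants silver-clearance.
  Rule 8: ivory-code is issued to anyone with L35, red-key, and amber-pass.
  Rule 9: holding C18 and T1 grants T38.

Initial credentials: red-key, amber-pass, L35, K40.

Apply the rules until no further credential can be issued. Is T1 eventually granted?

No

T1 would need silver-clearance (Rule 4), but silver-clearance is never granted.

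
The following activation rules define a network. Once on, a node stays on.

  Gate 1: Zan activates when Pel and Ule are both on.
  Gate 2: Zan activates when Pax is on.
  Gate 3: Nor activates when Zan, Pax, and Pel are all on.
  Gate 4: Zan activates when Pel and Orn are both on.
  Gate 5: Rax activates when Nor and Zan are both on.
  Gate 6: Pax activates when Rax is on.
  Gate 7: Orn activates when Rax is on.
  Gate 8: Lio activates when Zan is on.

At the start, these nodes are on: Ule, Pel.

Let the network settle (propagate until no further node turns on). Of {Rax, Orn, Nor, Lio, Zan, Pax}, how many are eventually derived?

Pel and Ule are on, so Zan activates (Gate 1).
Zan is on, so Lio activates (Gate 8).
Rax would need Nor and Zan (Gate 5), but Nor never turns on.
Orn would need Rax (Gate 7), but Rax never turns on.
Nor would need Zan, Pax, and Pel (Gate 3), but Pax never turns on.
Lio: reached.
Zan: reached.
Pax would need Rax (Gate 6), but Rax never turns on.
Reached: Lio and Zan — 2 of the 6.

2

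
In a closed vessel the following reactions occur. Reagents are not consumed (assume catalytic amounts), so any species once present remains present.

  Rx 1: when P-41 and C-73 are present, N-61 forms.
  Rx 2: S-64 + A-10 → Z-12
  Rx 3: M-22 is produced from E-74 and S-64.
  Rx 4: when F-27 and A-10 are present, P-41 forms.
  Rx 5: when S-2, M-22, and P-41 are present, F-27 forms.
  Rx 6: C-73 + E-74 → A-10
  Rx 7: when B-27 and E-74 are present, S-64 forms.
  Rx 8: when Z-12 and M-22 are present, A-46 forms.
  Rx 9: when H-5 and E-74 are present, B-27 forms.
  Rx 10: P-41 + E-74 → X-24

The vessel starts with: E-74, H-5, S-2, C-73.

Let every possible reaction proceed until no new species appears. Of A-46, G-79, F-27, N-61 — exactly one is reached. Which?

C-73 and E-74 present → A-10 forms (Rx 6).
H-5 and E-74 present → B-27 forms (Rx 9).
B-27 and E-74 present → S-64 forms (Rx 7).
S-64 and A-10 present → Z-12 forms (Rx 2).
E-74 and S-64 present → M-22 forms (Rx 3).
Z-12 and M-22 present → A-46 forms (Rx 8).
F-27 would need S-2, M-22, and P-41 (Rx 5), but P-41 never forms. No rule produces G-79, and it is not given. N-61 would need P-41 and C-73 (Rx 1), but P-41 never forms.

A-46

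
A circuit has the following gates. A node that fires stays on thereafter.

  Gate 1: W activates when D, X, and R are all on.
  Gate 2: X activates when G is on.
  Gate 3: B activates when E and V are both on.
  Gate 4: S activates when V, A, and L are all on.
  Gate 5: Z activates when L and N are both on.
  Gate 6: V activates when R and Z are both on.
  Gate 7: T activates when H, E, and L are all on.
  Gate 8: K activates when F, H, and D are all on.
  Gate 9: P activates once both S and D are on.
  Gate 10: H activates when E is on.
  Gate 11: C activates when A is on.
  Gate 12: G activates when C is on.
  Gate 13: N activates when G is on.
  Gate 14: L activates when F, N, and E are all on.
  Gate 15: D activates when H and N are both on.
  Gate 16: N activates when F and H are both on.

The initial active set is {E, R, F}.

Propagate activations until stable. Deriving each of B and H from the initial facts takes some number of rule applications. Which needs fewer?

H: E is on, so H activates (Gate 10). [1 rule application]
B: Gate 10: E on → H on. F and H are on, so N activates (Gate 16). Gate 14: F, N, and E on → L on. L and N are on, so Z activates (Gate 5). Gate 6: R and Z on → V on. Gate 3: E and V on → B on. [6 rule applications]
H needs fewer.

H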